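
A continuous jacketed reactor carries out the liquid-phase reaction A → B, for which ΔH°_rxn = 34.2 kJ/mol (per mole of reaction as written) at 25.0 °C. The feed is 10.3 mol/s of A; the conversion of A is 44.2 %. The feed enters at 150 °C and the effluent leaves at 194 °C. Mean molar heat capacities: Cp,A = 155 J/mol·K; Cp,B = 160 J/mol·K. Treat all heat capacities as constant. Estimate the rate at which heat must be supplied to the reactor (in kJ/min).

Extent of reaction ξ = 0.442 × 10.3 = 4.5526 mol/s
Reaction term: ξ·ΔH°_rxn = 4.5526 × 34.2 = 155.7 kJ/s
Sensible, feed 150→25 °C: -199.56 kJ/s
Outlet flows (mol/s): A 5.7474, B 4.5526
Sensible, products 25→194 °C: 273.66 kJ/s
Q = ΔH = 229.79 kJ/s = 229.79 kW
Heat supplied = 13788 kJ/min

Q_in = 13800 kJ/min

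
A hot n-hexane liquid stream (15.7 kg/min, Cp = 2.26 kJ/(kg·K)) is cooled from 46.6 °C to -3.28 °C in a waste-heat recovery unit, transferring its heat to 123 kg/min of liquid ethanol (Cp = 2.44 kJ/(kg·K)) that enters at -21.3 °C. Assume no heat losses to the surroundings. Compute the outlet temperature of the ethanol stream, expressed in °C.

Heat released by hot stream: Q = 15.7 × 2.26 × (46.6 − -3.28) = 1769.8 kJ/min
Energy balance on cold side (adiabatic exchanger): Q = ṁ_c·Cp_c·(T_c,out − T_c,in)
T_c,out = -21.3 + 1769.8/(123 × 2.44) = -15.403 °C

T_c,out = -15.4 °C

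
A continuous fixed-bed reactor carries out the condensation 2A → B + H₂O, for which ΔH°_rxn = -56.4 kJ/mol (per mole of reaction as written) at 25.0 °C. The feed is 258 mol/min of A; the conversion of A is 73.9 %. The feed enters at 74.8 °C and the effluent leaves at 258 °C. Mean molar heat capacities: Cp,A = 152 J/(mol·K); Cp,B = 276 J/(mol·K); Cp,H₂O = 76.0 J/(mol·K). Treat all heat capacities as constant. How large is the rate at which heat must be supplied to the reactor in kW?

Q_in = 47.9 kW

Extent of reaction ξ = 0.739 × 258 / 2 = 95.331 mol/min
Reaction term: ξ·ΔH°_rxn = 95.331 × -56.4 = -5376.7 kJ/min
Sensible, feed 74.8→25 °C: -1953 kJ/min
Outlet flows (mol/min): A 67.338, B 95.331, H₂O 95.331
Sensible, products 25→258 °C: 10204 kJ/min
Q = ΔH = 2873.9 kJ/min = 47.898 kW
Heat supplied = 47.898 kW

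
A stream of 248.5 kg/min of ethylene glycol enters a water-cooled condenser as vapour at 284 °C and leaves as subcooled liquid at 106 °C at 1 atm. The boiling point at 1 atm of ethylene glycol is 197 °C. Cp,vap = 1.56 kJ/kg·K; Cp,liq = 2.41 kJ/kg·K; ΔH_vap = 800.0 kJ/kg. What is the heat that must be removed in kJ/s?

vapour 284→197 °C: -135.72 kJ/kg
condensation at 197 °C: -800 kJ/kg
liquid 197→106 °C: -219.31 kJ/kg
Δh = -135.72 + -800 + -219.31 = -1155 kJ/kg
Q = ṁ·Δh = 248.5 kg/min × -1155 kJ/kg = -287020 kJ/min
|Q| = 4783.7 kW

Q_c = 4780 kJ/s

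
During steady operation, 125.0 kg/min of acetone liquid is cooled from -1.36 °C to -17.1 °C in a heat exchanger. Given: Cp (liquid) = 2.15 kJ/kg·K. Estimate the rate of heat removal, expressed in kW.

Q = ṁ·Cp·ΔT = 125.0 × 2.15 × (-17.1 − -1.36) = -4230.1 kJ/min
Converting: 4230.1 / 60 s = 70.502 kW

Q_c = 70.5 kW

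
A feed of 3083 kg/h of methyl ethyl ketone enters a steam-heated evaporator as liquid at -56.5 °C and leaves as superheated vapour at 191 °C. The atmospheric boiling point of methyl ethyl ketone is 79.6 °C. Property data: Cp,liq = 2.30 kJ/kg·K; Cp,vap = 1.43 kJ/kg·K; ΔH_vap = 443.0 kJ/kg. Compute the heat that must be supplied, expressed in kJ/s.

liquid -56.5→79.6 °C: 313.03 kJ/kg
vaporisation at 79.6 °C: 443 kJ/kg
vapour 79.6→191 °C: 159.3 kJ/kg
Δh = 313.03 + 443 + 159.3 = 915.33 kJ/kg
Q = ṁ·Δh = 3083 kg/h × 915.33 kJ/kg = 2.822e+06 kJ/h
|Q| = 783.88 kW

Q = 784 kJ/s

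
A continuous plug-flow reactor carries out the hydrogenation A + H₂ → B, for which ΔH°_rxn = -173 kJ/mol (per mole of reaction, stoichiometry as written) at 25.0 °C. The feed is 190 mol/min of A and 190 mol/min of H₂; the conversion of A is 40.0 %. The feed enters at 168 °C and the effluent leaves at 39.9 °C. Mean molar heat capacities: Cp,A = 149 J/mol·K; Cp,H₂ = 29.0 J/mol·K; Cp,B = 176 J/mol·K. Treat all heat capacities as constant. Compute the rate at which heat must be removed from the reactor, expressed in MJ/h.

Q_out = 1050 MJ/h

Extent of reaction ξ = 0.400 × 190 = 76 mol/min
Reaction term: ξ·ΔH°_rxn = 76 × -173 = -13148 kJ/min
Sensible, feed 168→25 °C: -4836.3 kJ/min
Outlet flows (mol/min): A 114, H₂ 114, B 76
Sensible, products 25→39.9 °C: 501.65 kJ/min
Q = ΔH = -17483 kJ/min = -291.38 kW
Heat removed = 1049 MJ/h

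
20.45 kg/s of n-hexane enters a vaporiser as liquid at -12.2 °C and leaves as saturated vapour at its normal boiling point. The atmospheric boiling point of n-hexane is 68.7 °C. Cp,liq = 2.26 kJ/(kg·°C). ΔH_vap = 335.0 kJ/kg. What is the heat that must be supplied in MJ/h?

liquid -12.2→68.7 °C: 182.83 kJ/kg
vaporisation at 68.7 °C: 335 kJ/kg
Δh = 182.83 + 335 = 517.83 kJ/kg
Q = ṁ·Δh = 20.45 kg/s × 517.83 kJ/kg = 10590 kJ/s
|Q| = 10590 kW = 38123 MJ/h

Q = 38100 MJ/h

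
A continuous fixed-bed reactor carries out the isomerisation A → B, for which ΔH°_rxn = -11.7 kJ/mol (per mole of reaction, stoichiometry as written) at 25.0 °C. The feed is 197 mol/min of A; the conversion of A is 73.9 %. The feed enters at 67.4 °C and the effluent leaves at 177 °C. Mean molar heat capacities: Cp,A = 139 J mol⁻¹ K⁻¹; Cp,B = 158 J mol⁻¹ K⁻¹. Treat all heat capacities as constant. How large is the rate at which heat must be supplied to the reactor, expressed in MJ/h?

Extent of reaction ξ = 0.739 × 197 = 145.58 mol/min
Reaction term: ξ·ΔH°_rxn = 145.58 × -11.7 = -1703.3 kJ/min
Sensible, feed 67.4→25 °C: -1161 kJ/min
Outlet flows (mol/min): A 51.417, B 145.58
Sensible, products 25→177 °C: 4582.7 kJ/min
Q = ΔH = 1718.3 kJ/min = 28.638 kW
Heat supplied = 103.1 MJ/h

Q_in = 103 MJ/h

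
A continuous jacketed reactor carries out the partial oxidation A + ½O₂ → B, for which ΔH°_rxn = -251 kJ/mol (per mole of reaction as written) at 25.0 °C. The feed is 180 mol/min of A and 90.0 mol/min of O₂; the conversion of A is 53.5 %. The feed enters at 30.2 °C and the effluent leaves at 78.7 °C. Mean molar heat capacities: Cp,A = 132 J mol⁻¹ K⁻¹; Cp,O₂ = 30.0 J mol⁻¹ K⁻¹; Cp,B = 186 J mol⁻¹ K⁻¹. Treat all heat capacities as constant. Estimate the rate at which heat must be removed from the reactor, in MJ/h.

Extent of reaction ξ = 0.535 × 180 = 96.3 mol/min
Reaction term: ξ·ΔH°_rxn = 96.3 × -251 = -24171 kJ/min
Sensible, feed 30.2→25 °C: -137.59 kJ/min
Outlet flows (mol/min): A 83.7, O₂ 41.85, B 96.3
Sensible, products 25→78.7 °C: 1622.6 kJ/min
Q = ΔH = -22686 kJ/min = -378.11 kW
Heat removed = 1361.2 MJ/h

Q_out = 1360 MJ/h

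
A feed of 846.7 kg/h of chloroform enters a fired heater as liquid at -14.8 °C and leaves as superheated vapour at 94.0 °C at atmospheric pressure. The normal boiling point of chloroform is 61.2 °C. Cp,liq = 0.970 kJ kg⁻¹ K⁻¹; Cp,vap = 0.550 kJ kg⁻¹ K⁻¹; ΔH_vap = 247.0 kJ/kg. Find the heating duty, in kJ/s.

Q = 79.7 kJ/s

liquid -14.8→61.2 °C: 73.72 kJ/kg
vaporisation at 61.2 °C: 247 kJ/kg
vapour 61.2→94.0 °C: 18.04 kJ/kg
Δh = 73.72 + 247 + 18.04 = 338.76 kJ/kg
Q = ṁ·Δh = 846.7 kg/h × 338.76 kJ/kg = 286830 kJ/h
|Q| = 79.674 kW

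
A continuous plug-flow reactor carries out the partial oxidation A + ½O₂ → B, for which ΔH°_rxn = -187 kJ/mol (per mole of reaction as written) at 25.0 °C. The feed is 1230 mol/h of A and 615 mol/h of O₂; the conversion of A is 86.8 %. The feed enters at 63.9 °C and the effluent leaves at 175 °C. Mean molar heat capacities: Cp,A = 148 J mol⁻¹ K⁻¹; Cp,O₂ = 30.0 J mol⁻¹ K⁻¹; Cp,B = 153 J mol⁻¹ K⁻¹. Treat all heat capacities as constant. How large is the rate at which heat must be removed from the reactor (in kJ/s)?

Q_out = 49.7 kJ/s

Extent of reaction ξ = 0.868 × 1230 = 1067.6 mol/h
Reaction term: ξ·ΔH°_rxn = 1067.6 × -187 = -199650 kJ/h
Sensible, feed 63.9→25 °C: -7799.1 kJ/h
Outlet flows (mol/h): A 162.36, O₂ 81.18, B 1067.6
Sensible, products 25→175 °C: 28472 kJ/h
Q = ΔH = -178980 kJ/h = -49.715 kW
Heat removed = 49.715 kJ/s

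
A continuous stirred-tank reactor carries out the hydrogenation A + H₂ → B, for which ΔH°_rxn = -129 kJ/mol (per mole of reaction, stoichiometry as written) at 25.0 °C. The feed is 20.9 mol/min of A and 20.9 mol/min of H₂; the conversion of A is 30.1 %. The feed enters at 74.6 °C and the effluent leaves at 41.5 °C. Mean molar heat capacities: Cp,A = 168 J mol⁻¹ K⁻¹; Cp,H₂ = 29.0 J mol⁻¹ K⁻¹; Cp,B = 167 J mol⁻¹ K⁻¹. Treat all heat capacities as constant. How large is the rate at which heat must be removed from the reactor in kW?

Q_out = 15.8 kW

Extent of reaction ξ = 0.301 × 20.9 = 6.2909 mol/min
Reaction term: ξ·ΔH°_rxn = 6.2909 × -129 = -811.53 kJ/min
Sensible, feed 74.6→25 °C: -204.22 kJ/min
Outlet flows (mol/min): A 14.609, H₂ 14.609, B 6.2909
Sensible, products 25→41.5 °C: 64.821 kJ/min
Q = ΔH = -950.92 kJ/min = -15.849 kW
Heat removed = 15.849 kW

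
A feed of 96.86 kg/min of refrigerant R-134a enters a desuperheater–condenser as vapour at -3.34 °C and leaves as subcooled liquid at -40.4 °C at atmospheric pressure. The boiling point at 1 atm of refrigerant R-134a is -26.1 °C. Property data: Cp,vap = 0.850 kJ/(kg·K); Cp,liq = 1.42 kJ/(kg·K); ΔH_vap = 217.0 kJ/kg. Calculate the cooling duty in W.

vapour -3.34→-26.1 °C: -19.346 kJ/kg
condensation at -26.1 °C: -217 kJ/kg
liquid -26.1→-40.4 °C: -20.306 kJ/kg
Δh = -19.346 + -217 + -20.306 = -256.65 kJ/kg
Q = ṁ·Δh = 96.86 kg/min × -256.65 kJ/kg = -24859 kJ/min
|Q| = 414.32 kW = 414320 W

Q_c = 414000 W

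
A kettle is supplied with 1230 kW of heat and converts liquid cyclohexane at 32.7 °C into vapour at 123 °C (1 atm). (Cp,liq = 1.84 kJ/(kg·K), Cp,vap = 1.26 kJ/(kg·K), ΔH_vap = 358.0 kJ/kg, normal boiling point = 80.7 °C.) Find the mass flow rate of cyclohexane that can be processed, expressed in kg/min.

ṁ = 148 kg/min

Δh = 1.84×(80.7−32.7) + 358.0 + 1.26×(123−80.7) = 499.62 kJ/kg
Q = 1230 kW = 1230 kJ/s = 73800 kJ/min
ṁ = Q/Δh = 73800 / 499.62 = 147.71 kg/min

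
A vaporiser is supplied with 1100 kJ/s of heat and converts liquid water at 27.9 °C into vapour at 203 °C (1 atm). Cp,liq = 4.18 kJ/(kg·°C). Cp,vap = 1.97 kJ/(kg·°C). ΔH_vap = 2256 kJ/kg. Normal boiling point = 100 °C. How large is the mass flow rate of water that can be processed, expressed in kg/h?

ṁ = 1430 kg/h

Δh = 4.18×(100−27.9) + 2256 + 1.97×(203−100) = 2760.3 kJ/kg
Q = 1100 kJ/s = 1100 kJ/s = 3.96e+06 kJ/h
ṁ = Q/Δh = 3.96e+06 / 2760.3 = 1434.6 kg/h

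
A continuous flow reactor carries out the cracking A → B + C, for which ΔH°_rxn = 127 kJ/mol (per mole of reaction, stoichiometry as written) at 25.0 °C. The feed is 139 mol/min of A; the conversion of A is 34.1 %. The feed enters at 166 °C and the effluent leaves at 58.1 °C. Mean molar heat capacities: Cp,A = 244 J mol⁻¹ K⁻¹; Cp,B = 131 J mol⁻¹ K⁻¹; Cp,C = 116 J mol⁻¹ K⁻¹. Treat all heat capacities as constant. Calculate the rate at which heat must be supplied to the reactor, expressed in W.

Q_in = 39400 W

Extent of reaction ξ = 0.341 × 139 = 47.399 mol/min
Reaction term: ξ·ΔH°_rxn = 47.399 × 127 = 6019.7 kJ/min
Sensible, feed 166→25 °C: -4782.2 kJ/min
Outlet flows (mol/min): A 91.601, B 47.399, C 47.399
Sensible, products 25→58.1 °C: 1127.3 kJ/min
Q = ΔH = 2364.8 kJ/min = 39.414 kW
Heat supplied = 39414 W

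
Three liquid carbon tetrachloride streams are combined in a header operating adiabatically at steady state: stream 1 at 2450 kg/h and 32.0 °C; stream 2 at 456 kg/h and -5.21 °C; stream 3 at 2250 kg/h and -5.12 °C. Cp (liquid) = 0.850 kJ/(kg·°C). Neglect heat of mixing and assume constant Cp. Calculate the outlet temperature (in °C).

T_out = 12.5 °C

Adiabatic, steady state ⇒ Σ ṁᵢCp,ᵢ(T_out − Tᵢ) = 0
Σ ṁᵢCp,ᵢTᵢ = 2450×0.850×32.0 + 456×0.850×-5.21 + 2250×0.850×-5.12 = 54829
Σ ṁᵢCp,ᵢ = 2450×0.850 + 456×0.850 + 2250×0.850 = 4382.6
T_out = 54829 / 4382.6 = 12.511 °C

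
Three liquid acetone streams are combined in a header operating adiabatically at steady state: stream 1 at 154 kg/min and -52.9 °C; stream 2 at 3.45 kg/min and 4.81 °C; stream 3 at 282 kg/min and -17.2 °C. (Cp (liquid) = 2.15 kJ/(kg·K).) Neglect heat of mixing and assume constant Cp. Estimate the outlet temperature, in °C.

T_out = -29.5 °C

Energy balance with Q = 0: Σ ṁᵢCp,ᵢ(T_out − Tᵢ) = 0
Σ ṁᵢCp,ᵢTᵢ = 154×2.15×-52.9 + 3.45×2.15×4.81 + 282×2.15×-17.2 = -27908
Σ ṁᵢCp,ᵢ = 154×2.15 + 3.45×2.15 + 282×2.15 = 944.82
T_out = -27908 / 944.82 = -29.538 °C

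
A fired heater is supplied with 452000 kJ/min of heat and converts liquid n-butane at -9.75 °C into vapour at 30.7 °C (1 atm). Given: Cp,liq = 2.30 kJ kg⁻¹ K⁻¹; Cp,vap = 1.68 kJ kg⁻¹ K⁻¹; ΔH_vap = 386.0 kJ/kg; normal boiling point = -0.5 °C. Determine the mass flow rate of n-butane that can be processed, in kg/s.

Δh = 2.30×(-0.5−-9.75) + 386.0 + 1.68×(30.7−-0.5) = 459.69 kJ/kg
Q = 452000 kJ/min = 7533.3 kJ/s = 7533.3 kJ/s
ṁ = Q/Δh = 7533.3 / 459.69 = 16.388 kg/s

ṁ = 16.4 kg/s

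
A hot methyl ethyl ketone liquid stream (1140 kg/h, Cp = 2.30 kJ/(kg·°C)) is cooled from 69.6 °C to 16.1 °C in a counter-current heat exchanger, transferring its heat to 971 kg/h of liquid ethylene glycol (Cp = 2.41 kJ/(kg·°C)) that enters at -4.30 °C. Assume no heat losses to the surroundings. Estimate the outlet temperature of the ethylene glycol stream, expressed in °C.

T_c,out = 55.6 °C

Heat released by hot stream: Q = 1140 × 2.30 × (69.6 − 16.1) = 140280 kJ/h
Energy balance on cold side (adiabatic exchanger): Q = ṁ_c·Cp_c·(T_c,out − T_c,in)
T_c,out = -4.30 + 140280/(971 × 2.41) = 55.645 °C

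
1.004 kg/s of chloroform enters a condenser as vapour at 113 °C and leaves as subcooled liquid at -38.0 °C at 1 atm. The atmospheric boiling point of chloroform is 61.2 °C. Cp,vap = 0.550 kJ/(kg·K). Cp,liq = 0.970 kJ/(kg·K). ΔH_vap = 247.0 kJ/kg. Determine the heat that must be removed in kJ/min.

vapour 113→61.2 °C: -28.49 kJ/kg
condensation at 61.2 °C: -247 kJ/kg
liquid 61.2→-38.0 °C: -96.224 kJ/kg
Δh = -28.49 + -247 + -96.224 = -371.71 kJ/kg
Q = ṁ·Δh = 1.004 kg/s × -371.71 kJ/kg = -373.2 kJ/s
|Q| = 373.2 kW = 22392 kJ/min

Q_c = 22400 kJ/min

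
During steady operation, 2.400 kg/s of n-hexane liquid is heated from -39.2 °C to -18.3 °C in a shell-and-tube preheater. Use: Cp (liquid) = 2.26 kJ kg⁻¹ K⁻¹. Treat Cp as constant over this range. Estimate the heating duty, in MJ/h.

Q = ṁ·Cp·ΔT = 2.400 × 2.26 × (-18.3 − -39.2) = 113.36 kJ/s
Heating duty = 408.1 MJ/h

Q = 408 MJ/h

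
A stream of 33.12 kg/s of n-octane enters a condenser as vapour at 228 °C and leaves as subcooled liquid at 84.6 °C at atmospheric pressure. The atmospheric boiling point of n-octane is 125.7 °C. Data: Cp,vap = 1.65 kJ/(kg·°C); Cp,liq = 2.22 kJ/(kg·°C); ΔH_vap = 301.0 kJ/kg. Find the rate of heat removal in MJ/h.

vapour 228→125.7 °C: -168.79 kJ/kg
condensation at 125.7 °C: -301 kJ/kg
liquid 125.7→84.6 °C: -91.242 kJ/kg
Δh = -168.79 + -301 + -91.242 = -561.04 kJ/kg
Q = ṁ·Δh = 33.12 kg/s × -561.04 kJ/kg = -18582 kJ/s
|Q| = 18582 kW = 66894 MJ/h

Q_c = 66900 MJ/h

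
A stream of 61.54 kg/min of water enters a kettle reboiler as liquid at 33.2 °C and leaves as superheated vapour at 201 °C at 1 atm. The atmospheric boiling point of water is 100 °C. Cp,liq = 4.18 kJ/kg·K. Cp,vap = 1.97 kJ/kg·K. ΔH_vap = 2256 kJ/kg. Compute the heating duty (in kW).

liquid 33.2→100 °C: 279.22 kJ/kg
vaporisation at 100 °C: 2256 kJ/kg
vapour 100→201 °C: 198.97 kJ/kg
Δh = 279.22 + 2256 + 198.97 = 2734.2 kJ/kg
Q = ṁ·Δh = 61.54 kg/min × 2734.2 kJ/kg = 168260 kJ/min
|Q| = 2804.4 kW

Q = 2800 kW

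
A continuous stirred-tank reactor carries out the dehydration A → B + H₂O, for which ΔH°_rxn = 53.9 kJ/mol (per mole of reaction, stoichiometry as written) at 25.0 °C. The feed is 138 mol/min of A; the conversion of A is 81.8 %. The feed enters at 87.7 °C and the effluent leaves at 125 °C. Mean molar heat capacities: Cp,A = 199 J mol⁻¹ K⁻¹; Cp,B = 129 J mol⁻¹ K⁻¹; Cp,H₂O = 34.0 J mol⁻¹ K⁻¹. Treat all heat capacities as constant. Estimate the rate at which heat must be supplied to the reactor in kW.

Extent of reaction ξ = 0.818 × 138 = 112.88 mol/min
Reaction term: ξ·ΔH°_rxn = 112.88 × 53.9 = 6084.4 kJ/min
Sensible, feed 87.7→25 °C: -1721.9 kJ/min
Outlet flows (mol/min): A 25.116, B 112.88, H₂O 112.88
Sensible, products 25→125 °C: 2339.8 kJ/min
Q = ΔH = 6702.4 kJ/min = 111.71 kW
Heat supplied = 111.71 kW

Q_in = 112 kW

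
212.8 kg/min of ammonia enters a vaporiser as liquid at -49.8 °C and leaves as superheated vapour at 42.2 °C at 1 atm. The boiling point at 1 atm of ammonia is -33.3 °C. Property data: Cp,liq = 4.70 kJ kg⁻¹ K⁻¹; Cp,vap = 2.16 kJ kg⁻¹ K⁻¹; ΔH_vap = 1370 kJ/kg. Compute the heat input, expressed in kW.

liquid -49.8→-33.3 °C: 77.55 kJ/kg
vaporisation at -33.3 °C: 1370 kJ/kg
vapour -33.3→42.2 °C: 163.08 kJ/kg
Δh = 77.55 + 1370 + 163.08 = 1610.6 kJ/kg
Q = ṁ·Δh = 212.8 kg/min × 1610.6 kJ/kg = 342740 kJ/min
|Q| = 5712.4 kW

Q = 5710 kW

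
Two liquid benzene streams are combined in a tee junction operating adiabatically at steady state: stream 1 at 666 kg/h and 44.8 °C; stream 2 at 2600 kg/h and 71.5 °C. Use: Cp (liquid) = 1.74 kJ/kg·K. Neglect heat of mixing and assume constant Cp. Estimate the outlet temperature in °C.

Energy balance with Q = 0: Σ ṁᵢCp,ᵢ(T_out − Tᵢ) = 0
Σ ṁᵢCp,ᵢTᵢ = 666×1.74×44.8 + 2600×1.74×71.5 = 375380
Σ ṁᵢCp,ᵢ = 666×1.74 + 2600×1.74 = 5682.8
T_out = 375380 / 5682.8 = 66.055 °C

T_out = 66.1 °C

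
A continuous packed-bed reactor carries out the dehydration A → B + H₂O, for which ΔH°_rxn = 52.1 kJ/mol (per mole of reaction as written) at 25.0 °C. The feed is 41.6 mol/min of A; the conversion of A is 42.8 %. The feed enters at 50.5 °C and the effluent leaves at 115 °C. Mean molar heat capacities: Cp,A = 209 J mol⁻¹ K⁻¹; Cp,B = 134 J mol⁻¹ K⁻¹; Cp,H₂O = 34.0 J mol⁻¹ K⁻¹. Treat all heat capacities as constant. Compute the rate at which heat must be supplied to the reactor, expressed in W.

Extent of reaction ξ = 0.428 × 41.6 = 17.805 mol/min
Reaction term: ξ·ΔH°_rxn = 17.805 × 52.1 = 927.63 kJ/min
Sensible, feed 50.5→25 °C: -221.71 kJ/min
Outlet flows (mol/min): A 23.795, B 17.805, H₂O 17.805
Sensible, products 25→115 °C: 716.8 kJ/min
Q = ΔH = 1422.7 kJ/min = 23.712 kW
Heat supplied = 23712 W

Q_in = 23700 W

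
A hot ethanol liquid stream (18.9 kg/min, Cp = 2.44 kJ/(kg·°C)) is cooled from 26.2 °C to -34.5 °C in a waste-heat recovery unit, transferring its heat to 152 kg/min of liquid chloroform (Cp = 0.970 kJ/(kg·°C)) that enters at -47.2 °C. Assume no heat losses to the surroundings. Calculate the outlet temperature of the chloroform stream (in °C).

Heat released by hot stream: Q = 18.9 × 2.44 × (26.2 − -34.5) = 2799.2 kJ/min
Energy balance on cold side (adiabatic exchanger): Q = ṁ_c·Cp_c·(T_c,out − T_c,in)
T_c,out = -47.2 + 2799.2/(152 × 0.970) = -28.214 °C

T_c,out = -28.2 °C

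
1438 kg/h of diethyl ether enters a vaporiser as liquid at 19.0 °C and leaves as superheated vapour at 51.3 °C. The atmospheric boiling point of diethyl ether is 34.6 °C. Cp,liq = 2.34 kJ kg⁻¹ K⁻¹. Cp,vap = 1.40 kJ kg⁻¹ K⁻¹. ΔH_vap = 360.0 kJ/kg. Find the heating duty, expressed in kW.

liquid 19.0→34.6 °C: 36.504 kJ/kg
vaporisation at 34.6 °C: 360 kJ/kg
vapour 34.6→51.3 °C: 23.38 kJ/kg
Δh = 36.504 + 360 + 23.38 = 419.88 kJ/kg
Q = ṁ·Δh = 1438 kg/h × 419.88 kJ/kg = 603790 kJ/h
|Q| = 167.72 kW

Q = 168 kW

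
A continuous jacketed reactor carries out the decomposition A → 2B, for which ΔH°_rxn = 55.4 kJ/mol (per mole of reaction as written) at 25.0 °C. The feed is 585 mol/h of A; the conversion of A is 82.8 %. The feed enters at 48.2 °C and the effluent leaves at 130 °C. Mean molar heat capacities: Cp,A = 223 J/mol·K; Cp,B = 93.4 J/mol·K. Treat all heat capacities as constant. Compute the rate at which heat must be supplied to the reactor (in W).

Extent of reaction ξ = 0.828 × 585 = 484.38 mol/h
Reaction term: ξ·ΔH°_rxn = 484.38 × 55.4 = 26835 kJ/h
Sensible, feed 48.2→25 °C: -3026.6 kJ/h
Outlet flows (mol/h): A 100.62, B 968.76
Sensible, products 25→130 °C: 11857 kJ/h
Q = ΔH = 35665 kJ/h = 9.9069 kW
Heat supplied = 9906.9 W

Q_in = 9910 W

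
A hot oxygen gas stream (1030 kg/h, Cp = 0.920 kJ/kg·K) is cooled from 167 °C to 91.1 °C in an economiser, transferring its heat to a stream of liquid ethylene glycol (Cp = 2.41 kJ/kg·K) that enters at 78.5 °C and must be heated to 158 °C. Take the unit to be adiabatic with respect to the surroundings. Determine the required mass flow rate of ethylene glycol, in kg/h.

ṁ_c = 375 kg/h

Heat released by hot stream: Q = 1030 × 0.920 × (167 − 91.1) = 71923 kJ/h
Energy balance on cold side (adiabatic exchanger): Q = ṁ_c·Cp_c·(T_c,out − T_c,in)
ṁ_c = 71923 / [2.41 × (158 − 78.5)] = 375.39 kg/h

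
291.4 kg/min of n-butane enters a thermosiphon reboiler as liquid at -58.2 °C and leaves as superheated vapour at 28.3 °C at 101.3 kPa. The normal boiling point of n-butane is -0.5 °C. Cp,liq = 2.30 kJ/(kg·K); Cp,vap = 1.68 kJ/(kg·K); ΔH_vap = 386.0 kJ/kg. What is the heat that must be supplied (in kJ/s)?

liquid -58.2→-0.5 °C: 132.71 kJ/kg
vaporisation at -0.5 °C: 386 kJ/kg
vapour -0.5→28.3 °C: 48.384 kJ/kg
Δh = 132.71 + 386 + 48.384 = 567.09 kJ/kg
Q = ṁ·Δh = 291.4 kg/min × 567.09 kJ/kg = 165250 kJ/min
|Q| = 2754.2 kW

Q = 2750 kJ/s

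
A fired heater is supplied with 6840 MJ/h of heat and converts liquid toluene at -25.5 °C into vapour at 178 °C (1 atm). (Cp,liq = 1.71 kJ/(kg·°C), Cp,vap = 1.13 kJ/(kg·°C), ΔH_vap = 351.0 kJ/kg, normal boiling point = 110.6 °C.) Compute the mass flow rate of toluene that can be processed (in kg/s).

Δh = 1.71×(110.6−-25.5) + 351.0 + 1.13×(178−110.6) = 659.89 kJ/kg
Q = 6840 MJ/h = 1900 kJ/s = 1900 kJ/s
ṁ = Q/Δh = 1900 / 659.89 = 2.8793 kg/s

ṁ = 2.88 kg/s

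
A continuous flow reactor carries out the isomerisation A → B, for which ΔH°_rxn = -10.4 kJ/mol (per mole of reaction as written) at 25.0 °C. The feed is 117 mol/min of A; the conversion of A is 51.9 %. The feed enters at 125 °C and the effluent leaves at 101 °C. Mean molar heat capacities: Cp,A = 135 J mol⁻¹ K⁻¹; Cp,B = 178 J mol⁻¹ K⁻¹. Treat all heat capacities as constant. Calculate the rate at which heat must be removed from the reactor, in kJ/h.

Extent of reaction ξ = 0.519 × 117 = 60.723 mol/min
Reaction term: ξ·ΔH°_rxn = 60.723 × -10.4 = -631.52 kJ/min
Sensible, feed 125→25 °C: -1579.5 kJ/min
Outlet flows (mol/min): A 56.277, B 60.723
Sensible, products 25→101 °C: 1398.9 kJ/min
Q = ΔH = -812.16 kJ/min = -13.536 kW
Heat removed = 48729 kJ/h

Q_out = 48700 kJ/h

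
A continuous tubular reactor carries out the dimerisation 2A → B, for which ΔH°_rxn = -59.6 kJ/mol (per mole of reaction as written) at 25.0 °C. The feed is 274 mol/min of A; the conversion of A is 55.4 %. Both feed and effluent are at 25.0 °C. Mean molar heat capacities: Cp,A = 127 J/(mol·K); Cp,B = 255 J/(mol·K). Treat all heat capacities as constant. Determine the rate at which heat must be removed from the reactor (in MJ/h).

Extent of reaction ξ = 0.554 × 274 / 2 = 75.898 mol/min
Reaction term: ξ·ΔH°_rxn = 75.898 × -59.6 = -4523.5 kJ/min
Q = ΔH = -4523.5 kJ/min = -75.392 kW
Heat removed = 271.41 MJ/h

Q_out = 271 MJ/h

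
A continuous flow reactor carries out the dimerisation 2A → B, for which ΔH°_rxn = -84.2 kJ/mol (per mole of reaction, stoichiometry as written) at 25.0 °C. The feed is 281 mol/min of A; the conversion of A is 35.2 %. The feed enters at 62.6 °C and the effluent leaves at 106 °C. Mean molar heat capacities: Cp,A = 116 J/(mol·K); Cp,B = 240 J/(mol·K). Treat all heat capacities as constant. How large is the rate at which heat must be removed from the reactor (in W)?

Extent of reaction ξ = 0.352 × 281 / 2 = 49.456 mol/min
Reaction term: ξ·ΔH°_rxn = 49.456 × -84.2 = -4164.2 kJ/min
Sensible, feed 62.6→25 °C: -1225.6 kJ/min
Outlet flows (mol/min): A 182.09, B 49.456
Sensible, products 25→106 °C: 2672.3 kJ/min
Q = ΔH = -2717.5 kJ/min = -45.291 kW
Heat removed = 45291 W

Q_out = 45300 W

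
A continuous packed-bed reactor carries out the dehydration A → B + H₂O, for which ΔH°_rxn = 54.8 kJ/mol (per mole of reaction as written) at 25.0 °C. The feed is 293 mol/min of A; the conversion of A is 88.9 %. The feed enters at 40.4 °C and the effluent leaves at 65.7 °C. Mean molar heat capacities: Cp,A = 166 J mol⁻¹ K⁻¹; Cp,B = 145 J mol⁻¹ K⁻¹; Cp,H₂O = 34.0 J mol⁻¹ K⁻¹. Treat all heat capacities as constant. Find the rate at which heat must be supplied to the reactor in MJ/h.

Extent of reaction ξ = 0.889 × 293 = 260.48 mol/min
Reaction term: ξ·ΔH°_rxn = 260.48 × 54.8 = 14274 kJ/min
Sensible, feed 40.4→25 °C: -749.03 kJ/min
Outlet flows (mol/min): A 32.523, B 260.48, H₂O 260.48
Sensible, products 25→65.7 °C: 2117.4 kJ/min
Q = ΔH = 15642 kJ/min = 260.71 kW
Heat supplied = 938.55 MJ/h

Q_in = 939 MJ/h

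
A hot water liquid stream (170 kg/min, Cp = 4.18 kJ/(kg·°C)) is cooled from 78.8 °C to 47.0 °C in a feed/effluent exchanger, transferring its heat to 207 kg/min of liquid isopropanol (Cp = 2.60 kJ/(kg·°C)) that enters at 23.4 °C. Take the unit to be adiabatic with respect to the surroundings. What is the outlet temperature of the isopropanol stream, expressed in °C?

Heat released by hot stream: Q = 170 × 4.18 × (78.8 − 47.0) = 22597 kJ/min
Energy balance on cold side (adiabatic exchanger): Q = ṁ_c·Cp_c·(T_c,out − T_c,in)
T_c,out = 23.4 + 22597/(207 × 2.60) = 65.386 °C

T_c,out = 65.4 °C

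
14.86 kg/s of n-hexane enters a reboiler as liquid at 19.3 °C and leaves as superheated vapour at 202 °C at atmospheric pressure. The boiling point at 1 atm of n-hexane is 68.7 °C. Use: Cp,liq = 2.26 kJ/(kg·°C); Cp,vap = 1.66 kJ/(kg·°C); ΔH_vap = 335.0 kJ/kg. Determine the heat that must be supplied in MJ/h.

liquid 19.3→68.7 °C: 111.64 kJ/kg
vaporisation at 68.7 °C: 335 kJ/kg
vapour 68.7→202 °C: 221.28 kJ/kg
Δh = 111.64 + 335 + 221.28 = 667.92 kJ/kg
Q = ṁ·Δh = 14.86 kg/s × 667.92 kJ/kg = 9925.3 kJ/s
|Q| = 9925.3 kW = 35731 MJ/h

Q = 35700 MJ/h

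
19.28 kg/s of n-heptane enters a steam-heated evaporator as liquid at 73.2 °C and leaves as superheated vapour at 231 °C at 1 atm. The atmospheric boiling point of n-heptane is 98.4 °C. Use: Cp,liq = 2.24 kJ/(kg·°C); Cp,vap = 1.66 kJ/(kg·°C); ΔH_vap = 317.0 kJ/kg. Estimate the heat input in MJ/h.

liquid 73.2→98.4 °C: 56.448 kJ/kg
vaporisation at 98.4 °C: 317 kJ/kg
vapour 98.4→231 °C: 220.12 kJ/kg
Δh = 56.448 + 317 + 220.12 = 593.56 kJ/kg
Q = ṁ·Δh = 19.28 kg/s × 593.56 kJ/kg = 11444 kJ/s
|Q| = 11444 kW = 41198 MJ/h

Q = 41200 MJ/h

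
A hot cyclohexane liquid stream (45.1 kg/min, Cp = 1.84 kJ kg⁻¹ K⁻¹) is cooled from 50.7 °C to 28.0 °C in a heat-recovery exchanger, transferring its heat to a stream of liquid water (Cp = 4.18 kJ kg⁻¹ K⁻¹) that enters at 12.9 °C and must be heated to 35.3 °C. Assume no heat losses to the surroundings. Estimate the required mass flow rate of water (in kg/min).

ṁ_c = 20.1 kg/min

Heat released by hot stream: Q = 45.1 × 1.84 × (50.7 − 28.0) = 1883.7 kJ/min
Energy balance on cold side (adiabatic exchanger): Q = ṁ_c·Cp_c·(T_c,out − T_c,in)
ṁ_c = 1883.7 / [4.18 × (35.3 − 12.9)] = 20.119 kg/min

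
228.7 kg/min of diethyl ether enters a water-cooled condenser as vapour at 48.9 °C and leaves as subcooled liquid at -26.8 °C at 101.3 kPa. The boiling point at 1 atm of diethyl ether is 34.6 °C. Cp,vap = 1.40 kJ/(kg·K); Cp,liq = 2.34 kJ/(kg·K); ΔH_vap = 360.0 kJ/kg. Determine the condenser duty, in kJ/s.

vapour 48.9→34.6 °C: -20.02 kJ/kg
condensation at 34.6 °C: -360 kJ/kg
liquid 34.6→-26.8 °C: -143.68 kJ/kg
Δh = -20.02 + -360 + -143.68 = -523.7 kJ/kg
Q = ṁ·Δh = 228.7 kg/min × -523.7 kJ/kg = -119770 kJ/min
|Q| = 1996.2 kW

Q_c = 2000 kJ/s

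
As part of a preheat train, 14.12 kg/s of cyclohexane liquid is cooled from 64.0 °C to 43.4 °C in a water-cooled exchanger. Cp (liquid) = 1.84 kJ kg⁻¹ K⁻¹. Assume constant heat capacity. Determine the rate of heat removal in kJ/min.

Q = ṁ·Cp·ΔT = 14.12 × 1.84 × (43.4 − 64.0) = -535.2 kJ/s
Cooling duty = 32112 kJ/min

Q_c = 32100 kJ/min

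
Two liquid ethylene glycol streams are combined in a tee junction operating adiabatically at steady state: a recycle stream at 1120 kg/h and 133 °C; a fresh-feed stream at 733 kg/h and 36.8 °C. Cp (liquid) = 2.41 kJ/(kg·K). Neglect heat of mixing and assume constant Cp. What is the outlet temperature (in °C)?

T_out = 94.9 °C

Adiabatic, steady state ⇒ Σ ṁᵢCp,ᵢ(T_out − Tᵢ) = 0
Σ ṁᵢCp,ᵢTᵢ = 1120×2.41×133 + 733×2.41×36.8 = 424000
Σ ṁᵢCp,ᵢ = 1120×2.41 + 733×2.41 = 4465.7
T_out = 424000 / 4465.7 = 94.946 °C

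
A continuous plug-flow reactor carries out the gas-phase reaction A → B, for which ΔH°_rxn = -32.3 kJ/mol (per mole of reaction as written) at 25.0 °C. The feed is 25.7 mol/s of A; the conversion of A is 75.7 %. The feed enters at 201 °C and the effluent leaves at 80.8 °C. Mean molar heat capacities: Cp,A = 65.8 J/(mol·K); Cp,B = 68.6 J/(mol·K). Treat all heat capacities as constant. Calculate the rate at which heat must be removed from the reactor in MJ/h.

Q_out = 2980 MJ/h

Extent of reaction ξ = 0.757 × 25.7 = 19.455 mol/s
Reaction term: ξ·ΔH°_rxn = 19.455 × -32.3 = -628.39 kJ/s
Sensible, feed 201→25 °C: -297.63 kJ/s
Outlet flows (mol/s): A 6.2451, B 19.455
Sensible, products 25→80.8 °C: 97.401 kJ/s
Q = ΔH = -828.62 kJ/s = -828.62 kW
Heat removed = 2983 MJ/h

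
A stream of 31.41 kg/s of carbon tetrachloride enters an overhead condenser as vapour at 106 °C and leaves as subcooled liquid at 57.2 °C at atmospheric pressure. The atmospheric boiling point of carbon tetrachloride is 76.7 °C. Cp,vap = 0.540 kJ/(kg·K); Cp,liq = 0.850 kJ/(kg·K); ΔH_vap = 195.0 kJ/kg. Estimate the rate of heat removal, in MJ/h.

Q_c = 25700 MJ/h

vapour 106→76.7 °C: -15.822 kJ/kg
condensation at 76.7 °C: -195 kJ/kg
liquid 76.7→57.2 °C: -16.575 kJ/kg
Δh = -15.822 + -195 + -16.575 = -227.4 kJ/kg
Q = ṁ·Δh = 31.41 kg/s × -227.4 kJ/kg = -7142.5 kJ/s
|Q| = 7142.5 kW = 25713 MJ/h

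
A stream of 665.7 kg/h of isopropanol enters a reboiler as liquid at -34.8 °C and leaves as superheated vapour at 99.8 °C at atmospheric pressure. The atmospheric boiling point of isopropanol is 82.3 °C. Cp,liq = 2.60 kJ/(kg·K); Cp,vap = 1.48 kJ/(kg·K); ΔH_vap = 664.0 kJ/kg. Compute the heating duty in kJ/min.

Q = 11000 kJ/min

liquid -34.8→82.3 °C: 304.46 kJ/kg
vaporisation at 82.3 °C: 664 kJ/kg
vapour 82.3→99.8 °C: 25.9 kJ/kg
Δh = 304.46 + 664 + 25.9 = 994.36 kJ/kg
Q = ṁ·Δh = 665.7 kg/h × 994.36 kJ/kg = 661950 kJ/h
|Q| = 183.87 kW = 11032 kJ/min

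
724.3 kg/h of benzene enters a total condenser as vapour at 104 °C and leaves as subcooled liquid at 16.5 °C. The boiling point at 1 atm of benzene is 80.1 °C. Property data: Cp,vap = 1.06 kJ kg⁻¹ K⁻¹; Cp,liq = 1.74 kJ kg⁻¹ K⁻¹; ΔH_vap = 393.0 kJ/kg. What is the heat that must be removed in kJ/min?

vapour 104→80.1 °C: -25.334 kJ/kg
condensation at 80.1 °C: -393 kJ/kg
liquid 80.1→16.5 °C: -110.66 kJ/kg
Δh = -25.334 + -393 + -110.66 = -529 kJ/kg
Q = ṁ·Δh = 724.3 kg/h × -529 kJ/kg = -383150 kJ/h
|Q| = 106.43 kW = 6385.9 kJ/min

Q_c = 6390 kJ/min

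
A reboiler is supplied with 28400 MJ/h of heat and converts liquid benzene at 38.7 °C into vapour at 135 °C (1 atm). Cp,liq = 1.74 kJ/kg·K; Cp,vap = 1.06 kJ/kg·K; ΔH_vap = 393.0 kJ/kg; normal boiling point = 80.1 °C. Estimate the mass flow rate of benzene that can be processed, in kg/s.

Δh = 1.74×(80.1−38.7) + 393.0 + 1.06×(135−80.1) = 523.23 kJ/kg
Q = 28400 MJ/h = 7888.9 kJ/s = 7888.9 kJ/s
ṁ = Q/Δh = 7888.9 / 523.23 = 15.077 kg/s

ṁ = 15.1 kg/s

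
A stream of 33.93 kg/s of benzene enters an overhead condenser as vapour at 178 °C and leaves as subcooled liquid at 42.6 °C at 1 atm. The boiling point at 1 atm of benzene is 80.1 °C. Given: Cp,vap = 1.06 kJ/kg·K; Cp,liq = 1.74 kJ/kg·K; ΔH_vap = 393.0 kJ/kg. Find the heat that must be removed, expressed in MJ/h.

vapour 178→80.1 °C: -103.77 kJ/kg
condensation at 80.1 °C: -393 kJ/kg
liquid 80.1→42.6 °C: -65.25 kJ/kg
Δh = -103.77 + -393 + -65.25 = -562.02 kJ/kg
Q = ṁ·Δh = 33.93 kg/s × -562.02 kJ/kg = -19069 kJ/s
|Q| = 19069 kW = 68650 MJ/h

Q_c = 68700 MJ/h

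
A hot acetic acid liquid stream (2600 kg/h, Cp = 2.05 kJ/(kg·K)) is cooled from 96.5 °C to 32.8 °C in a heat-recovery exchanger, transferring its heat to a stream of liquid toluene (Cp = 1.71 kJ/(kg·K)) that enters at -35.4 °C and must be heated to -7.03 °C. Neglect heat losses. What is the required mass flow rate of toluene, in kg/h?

Heat released by hot stream: Q = 2600 × 2.05 × (96.5 − 32.8) = 339520 kJ/h
Energy balance on cold side (adiabatic exchanger): Q = ṁ_c·Cp_c·(T_c,out − T_c,in)
ṁ_c = 339520 / [1.71 × (-7.03 − -35.4)] = 6998.6 kg/h

ṁ_c = 7000 kg/h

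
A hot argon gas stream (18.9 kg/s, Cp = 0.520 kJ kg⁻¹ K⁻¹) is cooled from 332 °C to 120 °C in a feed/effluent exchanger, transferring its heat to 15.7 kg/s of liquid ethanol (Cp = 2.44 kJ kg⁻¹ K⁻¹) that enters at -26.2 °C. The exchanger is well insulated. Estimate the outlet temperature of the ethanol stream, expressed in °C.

T_c,out = 28.2 °C

Heat released by hot stream: Q = 18.9 × 0.520 × (332 − 120) = 2083.5 kJ/s
Energy balance on cold side (adiabatic exchanger): Q = ṁ_c·Cp_c·(T_c,out − T_c,in)
T_c,out = -26.2 + 2083.5/(15.7 × 2.44) = 28.189 °C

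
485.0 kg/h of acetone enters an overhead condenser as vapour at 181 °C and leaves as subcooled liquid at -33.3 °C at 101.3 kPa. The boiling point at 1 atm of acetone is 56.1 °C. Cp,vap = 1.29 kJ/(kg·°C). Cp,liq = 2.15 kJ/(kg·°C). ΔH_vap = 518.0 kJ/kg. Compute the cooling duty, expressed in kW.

vapour 181→56.1 °C: -161.12 kJ/kg
condensation at 56.1 °C: -518 kJ/kg
liquid 56.1→-33.3 °C: -192.21 kJ/kg
Δh = -161.12 + -518 + -192.21 = -871.33 kJ/kg
Q = ṁ·Δh = 485.0 kg/h × -871.33 kJ/kg = -422600 kJ/h
|Q| = 117.39 kW

Q_c = 117 kW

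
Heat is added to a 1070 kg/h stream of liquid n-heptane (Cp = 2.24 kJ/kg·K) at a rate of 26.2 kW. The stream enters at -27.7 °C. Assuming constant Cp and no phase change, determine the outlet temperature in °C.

Q = 26.2 kW = 94320 kJ/h
ΔT = Q/(ṁ·Cp) = 94320/(1070×2.24) = 39.352 K
T_out = -27.7 + 39.352 = 11.652 °C

T_out = 11.7 °C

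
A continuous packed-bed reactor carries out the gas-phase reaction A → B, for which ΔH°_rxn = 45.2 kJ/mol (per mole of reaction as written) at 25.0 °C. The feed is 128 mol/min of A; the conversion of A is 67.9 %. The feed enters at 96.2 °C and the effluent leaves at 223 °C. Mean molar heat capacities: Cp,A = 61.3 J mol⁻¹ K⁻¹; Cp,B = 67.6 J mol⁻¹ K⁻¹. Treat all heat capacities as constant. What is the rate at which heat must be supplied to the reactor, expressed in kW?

Extent of reaction ξ = 0.679 × 128 = 86.912 mol/min
Reaction term: ξ·ΔH°_rxn = 86.912 × 45.2 = 3928.4 kJ/min
Sensible, feed 96.2→25 °C: -558.66 kJ/min
Outlet flows (mol/min): A 41.088, B 86.912
Sensible, products 25→223 °C: 1662 kJ/min
Q = ΔH = 5031.8 kJ/min = 83.863 kW
Heat supplied = 83.863 kW

Q_in = 83.9 kW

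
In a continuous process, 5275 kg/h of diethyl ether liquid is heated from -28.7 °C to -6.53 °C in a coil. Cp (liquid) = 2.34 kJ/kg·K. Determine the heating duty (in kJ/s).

Q = 76.0 kJ/s

Q = ṁ·Cp·ΔT = 5275 × 2.34 × (-6.53 − -28.7) = 273660 kJ/h
Converting: 273660 / 3600 s = 76.015 kW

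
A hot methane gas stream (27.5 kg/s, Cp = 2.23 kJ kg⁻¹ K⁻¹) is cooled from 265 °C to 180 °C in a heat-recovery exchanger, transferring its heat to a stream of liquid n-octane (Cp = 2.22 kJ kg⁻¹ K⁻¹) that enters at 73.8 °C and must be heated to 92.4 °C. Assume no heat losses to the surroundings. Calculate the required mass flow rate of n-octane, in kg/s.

Heat released by hot stream: Q = 27.5 × 2.23 × (265 − 180) = 5212.6 kJ/s
Energy balance on cold side (adiabatic exchanger): Q = ṁ_c·Cp_c·(T_c,out − T_c,in)
ṁ_c = 5212.6 / [2.22 × (92.4 − 73.8)] = 126.24 kg/s

ṁ_c = 126 kg/s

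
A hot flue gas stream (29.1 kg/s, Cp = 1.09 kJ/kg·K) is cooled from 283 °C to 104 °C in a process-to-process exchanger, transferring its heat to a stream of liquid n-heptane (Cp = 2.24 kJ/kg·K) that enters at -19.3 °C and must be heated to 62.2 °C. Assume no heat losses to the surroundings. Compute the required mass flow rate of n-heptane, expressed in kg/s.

ṁ_c = 31.1 kg/s

Heat released by hot stream: Q = 29.1 × 1.09 × (283 − 104) = 5677.7 kJ/s
Energy balance on cold side (adiabatic exchanger): Q = ṁ_c·Cp_c·(T_c,out − T_c,in)
ṁ_c = 5677.7 / [2.24 × (62.2 − -19.3)] = 31.1 kg/s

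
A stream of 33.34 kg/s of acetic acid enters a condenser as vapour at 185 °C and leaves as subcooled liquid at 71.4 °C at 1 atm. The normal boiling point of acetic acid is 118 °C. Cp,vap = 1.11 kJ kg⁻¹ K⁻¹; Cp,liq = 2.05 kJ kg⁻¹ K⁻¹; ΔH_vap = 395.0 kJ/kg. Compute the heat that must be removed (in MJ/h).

Q_c = 67800 MJ/h

vapour 185→118 °C: -74.37 kJ/kg
condensation at 118 °C: -395 kJ/kg
liquid 118→71.4 °C: -95.53 kJ/kg
Δh = -74.37 + -395 + -95.53 = -564.9 kJ/kg
Q = ṁ·Δh = 33.34 kg/s × -564.9 kJ/kg = -18834 kJ/s
|Q| = 18834 kW = 67802 MJ/h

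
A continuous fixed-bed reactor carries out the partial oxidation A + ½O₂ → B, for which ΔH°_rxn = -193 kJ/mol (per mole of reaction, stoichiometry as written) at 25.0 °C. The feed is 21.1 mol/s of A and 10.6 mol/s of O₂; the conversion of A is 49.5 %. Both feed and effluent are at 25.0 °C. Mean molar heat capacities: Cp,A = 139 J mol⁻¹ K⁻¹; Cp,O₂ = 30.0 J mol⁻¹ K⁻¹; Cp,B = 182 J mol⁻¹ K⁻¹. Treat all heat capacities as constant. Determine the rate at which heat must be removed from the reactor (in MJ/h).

Extent of reaction ξ = 0.495 × 21.1 = 10.445 mol/s
Reaction term: ξ·ΔH°_rxn = 10.445 × -193 = -2015.8 kJ/s
Q = ΔH = -2015.8 kJ/s = -2015.8 kW
Heat removed = 7256.8 MJ/h

Q_out = 7260 MJ/h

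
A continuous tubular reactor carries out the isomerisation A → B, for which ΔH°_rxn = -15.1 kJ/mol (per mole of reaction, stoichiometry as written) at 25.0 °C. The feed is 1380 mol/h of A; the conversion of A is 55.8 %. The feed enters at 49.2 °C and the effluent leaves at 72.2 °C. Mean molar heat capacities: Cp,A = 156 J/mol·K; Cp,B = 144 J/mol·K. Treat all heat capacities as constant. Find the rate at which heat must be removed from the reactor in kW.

Q_out = 1.98 kW

Extent of reaction ξ = 0.558 × 1380 = 770.04 mol/h
Reaction term: ξ·ΔH°_rxn = 770.04 × -15.1 = -11628 kJ/h
Sensible, feed 49.2→25 °C: -5209.8 kJ/h
Outlet flows (mol/h): A 609.96, B 770.04
Sensible, products 25→72.2 °C: 9725.1 kJ/h
Q = ΔH = -7112.3 kJ/h = -1.9756 kW
Heat removed = 1.9756 kW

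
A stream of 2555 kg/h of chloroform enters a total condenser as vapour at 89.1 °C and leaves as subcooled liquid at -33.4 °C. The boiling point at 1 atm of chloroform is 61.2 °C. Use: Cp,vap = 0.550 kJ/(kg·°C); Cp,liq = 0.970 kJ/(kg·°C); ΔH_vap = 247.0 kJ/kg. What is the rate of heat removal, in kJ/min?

Q_c = 15100 kJ/min

vapour 89.1→61.2 °C: -15.345 kJ/kg
condensation at 61.2 °C: -247 kJ/kg
liquid 61.2→-33.4 °C: -91.762 kJ/kg
Δh = -15.345 + -247 + -91.762 = -354.11 kJ/kg
Q = ṁ·Δh = 2555 kg/h × -354.11 kJ/kg = -904740 kJ/h
|Q| = 251.32 kW = 15079 kJ/min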